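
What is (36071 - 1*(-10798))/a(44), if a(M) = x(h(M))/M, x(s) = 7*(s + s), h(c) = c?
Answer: 46869/14 ≈ 3347.8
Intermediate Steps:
x(s) = 14*s (x(s) = 7*(2*s) = 14*s)
a(M) = 14 (a(M) = (14*M)/M = 14)
(36071 - 1*(-10798))/a(44) = (36071 - 1*(-10798))/14 = (36071 + 10798)*(1/14) = 46869*(1/14) = 46869/14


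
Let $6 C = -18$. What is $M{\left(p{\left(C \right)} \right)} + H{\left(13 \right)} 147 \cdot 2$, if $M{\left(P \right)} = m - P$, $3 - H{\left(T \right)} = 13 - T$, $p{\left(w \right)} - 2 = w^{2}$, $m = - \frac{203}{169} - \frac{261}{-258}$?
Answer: $\frac{12656359}{14534} \approx 870.81$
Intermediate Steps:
$C = -3$ ($C = \frac{1}{6} \left(-18\right) = -3$)
$m = - \frac{2755}{14534}$ ($m = \left(-203\right) \frac{1}{169} - - \frac{87}{86} = - \frac{203}{169} + \frac{87}{86} = - \frac{2755}{14534} \approx -0.18956$)
$p{\left(w \right)} = 2 + w^{2}$
$H{\left(T \right)} = -10 + T$ ($H{\left(T \right)} = 3 - \left(13 - T\right) = 3 + \left(-13 + T\right) = -10 + T$)
$M{\left(P \right)} = - \frac{2755}{14534} - P$
$M{\left(p{\left(C \right)} \right)} + H{\left(13 \right)} 147 \cdot 2 = \left(- \frac{2755}{14534} - \left(2 + \left(-3\right)^{2}\right)\right) + \left(-10 + 13\right) 147 \cdot 2 = \left(- \frac{2755}{14534} - \left(2 + 9\right)\right) + 3 \cdot 294 = \left(- \frac{2755}{14534} - 11\right) + 882 = - \frac{162629}{14534} + 882 = \frac{12656359}{14534}$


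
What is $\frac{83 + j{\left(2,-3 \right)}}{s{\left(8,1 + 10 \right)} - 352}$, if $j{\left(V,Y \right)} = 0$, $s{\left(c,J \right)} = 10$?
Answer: $- \frac{83}{342} \approx -0.24269$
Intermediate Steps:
$\frac{83 + j{\left(2,-3 \right)}}{s{\left(8,1 + 10 \right)} - 352} = \frac{83 + 0}{10 - 352} = \frac{83}{-342} = 83 \left(- \frac{1}{342}\right) = - \frac{83}{342}$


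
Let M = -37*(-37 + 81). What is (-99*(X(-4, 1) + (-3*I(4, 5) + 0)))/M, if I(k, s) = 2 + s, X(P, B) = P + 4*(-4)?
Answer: -369/148 ≈ -2.4932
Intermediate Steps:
X(P, B) = -16 + P (X(P, B) = P - 16 = -16 + P)
M = -1628 (M = -37*44 = -1628)
(-99*(X(-4, 1) + (-3*I(4, 5) + 0)))/M = -99*((-16 - 4) + (-3*(2 + 5) + 0))/(-1628) = -99*(-20 + (-3*7 + 0))*(-1/1628) = -99*(-20 + (-21 + 0))*(-1/1628) = -99*(-20 - 21)*(-1/1628) = -99*(-41)*(-1/1628) = 4059*(-1/1628) = -369/148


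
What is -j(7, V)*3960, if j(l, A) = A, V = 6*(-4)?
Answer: 95040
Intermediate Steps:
V = -24
-j(7, V)*3960 = -(-24)*3960 = -1*(-95040) = 95040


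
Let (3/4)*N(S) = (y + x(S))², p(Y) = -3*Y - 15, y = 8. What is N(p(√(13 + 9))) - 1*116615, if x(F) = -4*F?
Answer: -318677/3 + 2176*√22 ≈ -96019.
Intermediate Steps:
p(Y) = -15 - 3*Y
N(S) = 4*(8 - 4*S)²/3
N(p(√(13 + 9))) - 1*116615 = 64*(-2 + (-15 - 3*√(13 + 9)))²/3 - 1*116615 = 64*(-2 + (-15 - 3*√22))²/3 - 116615 = 64*(-17 - 3*√22)²/3 - 116615 = -116615 + 64*(-17 - 3*√22)²/3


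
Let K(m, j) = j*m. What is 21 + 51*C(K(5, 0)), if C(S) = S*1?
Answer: 21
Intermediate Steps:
C(S) = S
21 + 51*C(K(5, 0)) = 21 + 51*(0*5) = 21 + 51*0 = 21 + 0 = 21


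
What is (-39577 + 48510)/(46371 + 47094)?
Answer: 8933/93465 ≈ 0.095576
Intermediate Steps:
(-39577 + 48510)/(46371 + 47094) = 8933/93465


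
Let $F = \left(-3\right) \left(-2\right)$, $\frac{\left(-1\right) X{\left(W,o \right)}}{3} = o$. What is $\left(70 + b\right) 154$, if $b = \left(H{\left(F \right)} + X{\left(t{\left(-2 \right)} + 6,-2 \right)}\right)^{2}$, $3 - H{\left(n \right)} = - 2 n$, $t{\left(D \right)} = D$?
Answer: $78694$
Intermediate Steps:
$X{\left(W,o \right)} = - 3 o$
$F = 6$
$H{\left(n \right)} = 3 + 2 n$ ($H{\left(n \right)} = 3 - - 2 n = 3 + 2 n$)
$b = 441$ ($b = \left(\left(3 + 2 \cdot 6\right) - -6\right)^{2} = \left(\left(3 + 12\right) + 6\right)^{2} = \left(15 + 6\right)^{2} = 21^{2} = 441$)
$\left(70 + b\right) 154 = \left(70 + 441\right) 154 = 511 \cdot 154 = 78694$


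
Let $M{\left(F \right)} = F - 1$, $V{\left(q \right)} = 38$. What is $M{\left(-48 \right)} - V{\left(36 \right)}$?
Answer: $-87$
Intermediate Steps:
$M{\left(F \right)} = -1 + F$ ($M{\left(F \right)} = F - 1 = -1 + F$)
$M{\left(-48 \right)} - V{\left(36 \right)} = \left(-1 - 48\right) - 38 = -49 - 38 = -87$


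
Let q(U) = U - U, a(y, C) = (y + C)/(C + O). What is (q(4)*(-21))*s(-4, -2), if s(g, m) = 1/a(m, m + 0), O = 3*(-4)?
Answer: 0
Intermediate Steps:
O = -12
a(y, C) = (C + y)/(-12 + C) (a(y, C) = (y + C)/(C - 12) = (C + y)/(-12 + C))
q(U) = 0
s(g, m) = (-12 + m)/(2*m) (s(g, m) = 1/(((m + 0) + m)/(-12 + (m + 0))) = 1/((m + m)/(-12 + m)) = 1/((2*m)/(-12 + m)) = 1/(2*m/(-12 + m)) = (-12 + m)/(2*m))
(q(4)*(-21))*s(-4, -2) = (0*(-21))*((1/2)*(-12 - 2)/(-2)) = 0*((1/2)*(-1/2)*(-14)) = 0*(7/2) = 0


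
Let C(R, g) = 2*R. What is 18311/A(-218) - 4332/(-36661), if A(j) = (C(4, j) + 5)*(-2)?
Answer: -671186939/953186 ≈ -704.15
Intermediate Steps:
A(j) = -26 (A(j) = (2*4 + 5)*(-2) = (8 + 5)*(-2) = 13*(-2) = -26)
18311/A(-218) - 4332/(-36661) = 18311/(-26) - 4332/(-36661) = 18311*(-1/26) - 4332*(-1/36661) = -18311/26 + 4332/36661 = -671186939/953186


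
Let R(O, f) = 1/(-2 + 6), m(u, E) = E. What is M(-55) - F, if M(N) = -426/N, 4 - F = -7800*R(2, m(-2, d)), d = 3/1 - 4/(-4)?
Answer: -107044/55 ≈ -1946.3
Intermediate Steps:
d = 4 (d = 3*1 - 4*(-¼) = 3 + 1 = 4)
R(O, f) = ¼ (R(O, f) = 1/4 = ¼)
F = 1954 (F = 4 - (-7800)/4 = 4 - 1*(-1950) = 4 + 1950 = 1954)
M(-55) - F = -426/(-55) - 1*1954 = -426*(-1/55) - 1954 = 426/55 - 1954 = -107044/55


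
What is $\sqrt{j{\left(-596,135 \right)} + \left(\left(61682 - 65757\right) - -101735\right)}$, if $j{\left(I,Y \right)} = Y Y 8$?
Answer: $2 \sqrt{60865} \approx 493.42$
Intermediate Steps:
$j{\left(I,Y \right)} = 8 Y^{2}$ ($j{\left(I,Y \right)} = Y^{2} \cdot 8 = 8 Y^{2}$)
$\sqrt{j{\left(-596,135 \right)} + \left(\left(61682 - 65757\right) - -101735\right)} = \sqrt{8 \cdot 135^{2} + \left(\left(61682 - 65757\right) - -101735\right)} = \sqrt{8 \cdot 18225 + \left(-4075 + 101735\right)} = \sqrt{145800 + 97660} = \sqrt{243460} = 2 \sqrt{60865}$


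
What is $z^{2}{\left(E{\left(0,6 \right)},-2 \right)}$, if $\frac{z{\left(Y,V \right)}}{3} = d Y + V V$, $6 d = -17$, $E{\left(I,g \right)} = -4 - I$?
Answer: $2116$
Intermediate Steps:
$d = - \frac{17}{6}$ ($d = \frac{1}{6} \left(-17\right) = - \frac{17}{6} \approx -2.8333$)
$z{\left(Y,V \right)} = 3 V^{2} - \frac{17 Y}{2}$ ($z{\left(Y,V \right)} = 3 \left(- \frac{17 Y}{6} + V V\right) = 3 \left(- \frac{17 Y}{6} + V^{2}\right) = 3 \left(V^{2} - \frac{17 Y}{6}\right) = 3 V^{2} - \frac{17 Y}{2}$)
$z^{2}{\left(E{\left(0,6 \right)},-2 \right)} = \left(3 \left(-2\right)^{2} - \frac{17 \left(-4 - 0\right)}{2}\right)^{2} = \left(3 \cdot 4 - \frac{17 \left(-4 + 0\right)}{2}\right)^{2} = \left(12 - -34\right)^{2} = \left(12 + 34\right)^{2} = 46^{2} = 2116$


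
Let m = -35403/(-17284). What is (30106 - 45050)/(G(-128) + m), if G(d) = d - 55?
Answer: 258292096/3127569 ≈ 82.586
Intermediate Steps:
m = 35403/17284 (m = -35403*(-1/17284) = 35403/17284 ≈ 2.0483)
G(d) = -55 + d
(30106 - 45050)/(G(-128) + m) = (30106 - 45050)/((-55 - 128) + 35403/17284) = -14944/(-183 + 35403/17284) = -14944/(-3127569/17284) = -14944*(-17284/3127569) = 258292096/3127569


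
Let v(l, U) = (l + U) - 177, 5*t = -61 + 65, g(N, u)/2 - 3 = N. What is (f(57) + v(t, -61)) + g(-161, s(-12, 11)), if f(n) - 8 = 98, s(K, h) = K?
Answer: -2236/5 ≈ -447.20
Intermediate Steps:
f(n) = 106 (f(n) = 8 + 98 = 106)
g(N, u) = 6 + 2*N
t = 4/5 (t = (-61 + 65)/5 = (1/5)*4 = 4/5 ≈ 0.80000)
v(l, U) = -177 + U + l (v(l, U) = (U + l) - 177 = -177 + U + l)
(f(57) + v(t, -61)) + g(-161, s(-12, 11)) = (106 + (-177 - 61 + 4/5)) + (6 + 2*(-161)) = (106 - 1186/5) + (6 - 322) = -656/5 - 316 = -2236/5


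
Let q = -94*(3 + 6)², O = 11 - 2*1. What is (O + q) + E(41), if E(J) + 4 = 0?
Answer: -7609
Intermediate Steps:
E(J) = -4 (E(J) = -4 + 0 = -4)
O = 9 (O = 11 - 2 = 9)
q = -7614 (q = -94*9² = -94*81 = -7614)
(O + q) + E(41) = (9 - 7614) - 4 = -7605 - 4 = -7609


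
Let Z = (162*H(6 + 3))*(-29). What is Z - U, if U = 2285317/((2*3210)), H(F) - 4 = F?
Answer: -394380397/6420 ≈ -61430.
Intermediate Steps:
H(F) = 4 + F
Z = -61074 (Z = (162*(4 + (6 + 3)))*(-29) = (162*(4 + 9))*(-29) = (162*13)*(-29) = 2106*(-29) = -61074)
U = 2285317/6420 ≈ 355.97
Z - U = -61074 - 1*2285317/6420 = -61074 - 2285317/6420 = -394380397/6420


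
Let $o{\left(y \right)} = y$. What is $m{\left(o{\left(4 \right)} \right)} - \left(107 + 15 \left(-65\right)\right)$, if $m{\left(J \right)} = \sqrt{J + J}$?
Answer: $868 + 2 \sqrt{2} \approx 870.83$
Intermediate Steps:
$m{\left(J \right)} = \sqrt{2} \sqrt{J}$ ($m{\left(J \right)} = \sqrt{2 J} = \sqrt{2} \sqrt{J}$)
$m{\left(o{\left(4 \right)} \right)} - \left(107 + 15 \left(-65\right)\right) = \sqrt{2} \sqrt{4} - \left(107 + 15 \left(-65\right)\right) = \sqrt{2} \cdot 2 - \left(107 - 975\right) = 2 \sqrt{2} - -868 = 2 \sqrt{2} + 868 = 868 + 2 \sqrt{2}$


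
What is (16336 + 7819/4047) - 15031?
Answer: 5289154/4047 ≈ 1306.9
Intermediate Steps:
(16336 + 7819/4047) - 15031 = 66119611/4047 - 15031 = 5289154/4047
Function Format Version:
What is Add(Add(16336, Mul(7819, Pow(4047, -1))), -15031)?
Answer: Rational(5289154, 4047) ≈ 1306.9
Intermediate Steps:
Add(Add(16336, Mul(7819, Pow(4047, -1))), -15031) = Add(Add(16336, Mul(7819, Rational(1, 4047))), -15031) = Add(Add(16336, Rational(7819, 4047)), -15031) = Add(Rational(66119611, 4047), -15031) = Rational(5289154, 4047)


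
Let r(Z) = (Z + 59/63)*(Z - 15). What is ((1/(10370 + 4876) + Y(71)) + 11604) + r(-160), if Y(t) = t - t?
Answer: 200434645/5082 ≈ 39440.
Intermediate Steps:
Y(t) = 0
r(Z) = (-15 + Z)*(59/63 + Z) (r(Z) = (Z + 59*(1/63))*(-15 + Z) = (Z + 59/63)*(-15 + Z) = (59/63 + Z)*(-15 + Z) = (-15 + Z)*(59/63 + Z))
((1/(10370 + 4876) + Y(71)) + 11604) + r(-160) = ((1/(10370 + 4876) + 0) + 11604) + (-295/21 + (-160)² - 886/63*(-160)) = ((1/15246 + 0) + 11604) + (-295/21 + 25600 + 141760/63) = ((1/15246 + 0) + 11604) + 250525/9 = (1/15246 + 11604) + 250525/9 = 176914585/15246 + 250525/9 = 200434645/5082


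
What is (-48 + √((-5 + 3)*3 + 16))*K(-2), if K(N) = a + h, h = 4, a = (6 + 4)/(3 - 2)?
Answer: -672 + 14*√10 ≈ -627.73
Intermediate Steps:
a = 10 (a = 10/1 = 10*1 = 10)
K(N) = 14 (K(N) = 10 + 4 = 14)
(-48 + √((-5 + 3)*3 + 16))*K(-2) = (-48 + √((-5 + 3)*3 + 16))*14 = (-48 + √(-2*3 + 16))*14 = (-48 + √(-6 + 16))*14 = (-48 + √10)*14 = -672 + 14*√10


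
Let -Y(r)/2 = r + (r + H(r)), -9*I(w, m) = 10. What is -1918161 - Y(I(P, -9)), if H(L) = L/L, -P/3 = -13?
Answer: -17263471/9 ≈ -1.9182e+6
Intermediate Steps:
P = 39 (P = -3*(-13) = 39)
I(w, m) = -10/9 (I(w, m) = -⅑*10 = -10/9)
H(L) = 1
Y(r) = -2 - 4*r (Y(r) = -2*(r + (r + 1)) = -2*(r + (1 + r)) = -2*(1 + 2*r) = -2 - 4*r)
-1918161 - Y(I(P, -9)) = -1918161 - (-2 - 4*(-10/9)) = -1918161 - (-2 + 40/9) = -1918161 - 1*22/9 = -1918161 - 22/9 = -17263471/9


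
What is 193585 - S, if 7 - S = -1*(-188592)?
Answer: 382170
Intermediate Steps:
S = -188585 (S = 7 - (-1)*(-188592) = 7 - 1*188592 = 7 - 188592 = -188585)
193585 - S = 193585 - 1*(-188585) = 193585 + 188585 = 382170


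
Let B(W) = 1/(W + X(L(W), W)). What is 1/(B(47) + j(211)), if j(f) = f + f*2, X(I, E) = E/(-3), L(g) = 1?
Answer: 94/59505 ≈ 0.0015797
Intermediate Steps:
X(I, E) = -E/3 (X(I, E) = E*(-⅓) = -E/3)
j(f) = 3*f (j(f) = f + 2*f = 3*f)
B(W) = 3/(2*W) (B(W) = 1/(W - W/3) = 1/(2*W/3) = 3/(2*W))
1/(B(47) + j(211)) = 1/((3/2)/47 + 3*211) = 1/((3/2)*(1/47) + 633) = 1/(3/94 + 633) = 1/(59505/94) = 94/59505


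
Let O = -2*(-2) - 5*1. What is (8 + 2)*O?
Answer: -10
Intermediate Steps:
O = -1 (O = 4 - 5 = -1)
(8 + 2)*O = (8 + 2)*(-1) = 10*(-1) = -10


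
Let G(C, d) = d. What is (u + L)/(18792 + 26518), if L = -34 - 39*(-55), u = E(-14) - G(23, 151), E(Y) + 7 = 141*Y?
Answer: -21/45310 ≈ -0.00046347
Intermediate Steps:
E(Y) = -7 + 141*Y
u = -2132 (u = (-7 + 141*(-14)) - 1*151 = (-7 - 1974) - 151 = -1981 - 151 = -2132)
L = 2111 (L = -34 + 2145 = 2111)
(u + L)/(18792 + 26518) = (-2132 + 2111)/(18792 + 26518) = -21/45310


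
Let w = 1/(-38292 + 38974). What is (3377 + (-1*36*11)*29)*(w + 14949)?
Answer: -7513876403/62 ≈ -1.2119e+8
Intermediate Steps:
w = 1/682 ≈ 0.0014663
(3377 + (-1*36*11)*29)*(w + 14949) = (3377 + (-1*36*11)*29)*(1/682 + 14949) = (3377 - 36*11*29)*(10195219/682) = (3377 - 396*29)*(10195219/682) = (3377 - 11484)*(10195219/682) = -8107*10195219/682 = -7513876403/62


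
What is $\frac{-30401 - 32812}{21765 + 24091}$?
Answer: $- \frac{63213}{45856} \approx -1.3785$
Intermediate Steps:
$\frac{-30401 - 32812}{21765 + 24091} = \frac{-30401 - 32812}{45856} = \left(-63213\right) \frac{1}{45856} = - \frac{63213}{45856}$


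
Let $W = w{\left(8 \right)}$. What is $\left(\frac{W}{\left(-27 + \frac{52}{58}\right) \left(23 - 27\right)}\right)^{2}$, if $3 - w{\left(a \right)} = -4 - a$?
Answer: $\frac{189225}{9168784} \approx 0.020638$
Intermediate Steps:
$w{\left(a \right)} = 7 + a$ ($w{\left(a \right)} = 3 - \left(-4 - a\right) = 3 + \left(4 + a\right) = 7 + a$)
$W = 15$ ($W = 7 + 8 = 15$)
$\left(\frac{W}{\left(-27 + \frac{52}{58}\right) \left(23 - 27\right)}\right)^{2} = \left(\frac{15}{\left(-27 + \frac{52}{58}\right) \left(23 - 27\right)}\right)^{2} = \left(\frac{15}{\left(-27 + 52 \cdot \frac{1}{58}\right) \left(-4\right)}\right)^{2} = \left(\frac{15}{\left(-27 + \frac{26}{29}\right) \left(-4\right)}\right)^{2} = \left(\frac{15}{\left(- \frac{757}{29}\right) \left(-4\right)}\right)^{2} = \left(\frac{15}{\frac{3028}{29}}\right)^{2} = \left(15 \cdot \frac{29}{3028}\right)^{2} = \left(\frac{435}{3028}\right)^{2} = \frac{189225}{9168784}$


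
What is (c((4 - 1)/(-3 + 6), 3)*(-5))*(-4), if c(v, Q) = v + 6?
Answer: 140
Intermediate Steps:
c(v, Q) = 6 + v
(c((4 - 1)/(-3 + 6), 3)*(-5))*(-4) = ((6 + (4 - 1)/(-3 + 6))*(-5))*(-4) = ((6 + 3/3)*(-5))*(-4) = ((6 + 3*(1/3))*(-5))*(-4) = ((6 + 1)*(-5))*(-4) = (7*(-5))*(-4) = -35*(-4) = 140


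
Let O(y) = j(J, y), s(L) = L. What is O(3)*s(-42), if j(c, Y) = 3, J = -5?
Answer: -126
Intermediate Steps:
O(y) = 3
O(3)*s(-42) = 3*(-42) = -126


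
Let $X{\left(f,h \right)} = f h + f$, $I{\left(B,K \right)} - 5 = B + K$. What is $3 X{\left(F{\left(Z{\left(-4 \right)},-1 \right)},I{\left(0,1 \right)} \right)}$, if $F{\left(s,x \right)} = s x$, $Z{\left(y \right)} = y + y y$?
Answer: $-252$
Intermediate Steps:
$I{\left(B,K \right)} = 5 + B + K$ ($I{\left(B,K \right)} = 5 + \left(B + K\right) = 5 + B + K$)
$Z{\left(y \right)} = y + y^{2}$
$X{\left(f,h \right)} = f + f h$
$3 X{\left(F{\left(Z{\left(-4 \right)},-1 \right)},I{\left(0,1 \right)} \right)} = 3 - 4 \left(1 - 4\right) \left(-1\right) \left(1 + \left(5 + 0 + 1\right)\right) = 3 \left(-4\right) \left(-3\right) \left(-1\right) \left(1 + 6\right) = 3 \cdot 12 \left(-1\right) 7 = 3 \left(\left(-12\right) 7\right) = 3 \left(-84\right) = -252$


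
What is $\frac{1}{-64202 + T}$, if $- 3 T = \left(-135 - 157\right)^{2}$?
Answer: $- \frac{3}{277870} \approx -1.0796 \cdot 10^{-5}$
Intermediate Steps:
$T = - \frac{85264}{3}$ ($T = - \frac{\left(-135 - 157\right)^{2}}{3} = - \frac{\left(-292\right)^{2}}{3} = \left(- \frac{1}{3}\right) 85264 = - \frac{85264}{3} \approx -28421.0$)
$\frac{1}{-64202 + T} = \frac{1}{-64202 - \frac{85264}{3}} = \frac{1}{- \frac{277870}{3}} = - \frac{3}{277870}$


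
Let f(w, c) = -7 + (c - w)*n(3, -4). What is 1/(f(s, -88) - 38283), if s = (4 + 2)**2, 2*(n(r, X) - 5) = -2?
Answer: -1/38786 ≈ -2.5783e-5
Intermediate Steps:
n(r, X) = 4 (n(r, X) = 5 + (1/2)*(-2) = 5 - 1 = 4)
s = 36 (s = 6**2 = 36)
f(w, c) = -7 - 4*w + 4*c (f(w, c) = -7 + (c - w)*4 = -7 + (-4*w + 4*c) = -7 - 4*w + 4*c)
1/(f(s, -88) - 38283) = 1/((-7 - 4*36 + 4*(-88)) - 38283) = 1/((-7 - 144 - 352) - 38283) = 1/(-503 - 38283) = 1/(-38786) = -1/38786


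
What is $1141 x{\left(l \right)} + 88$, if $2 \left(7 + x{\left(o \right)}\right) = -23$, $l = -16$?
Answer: $- \frac{42041}{2} \approx -21021.0$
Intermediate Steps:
$x{\left(o \right)} = - \frac{37}{2}$ ($x{\left(o \right)} = -7 + \frac{1}{2} \left(-23\right) = -7 - \frac{23}{2} = - \frac{37}{2}$)
$1141 x{\left(l \right)} + 88 = 1141 \left(- \frac{37}{2}\right) + 88 = - \frac{42217}{2} + 88 = - \frac{42041}{2}$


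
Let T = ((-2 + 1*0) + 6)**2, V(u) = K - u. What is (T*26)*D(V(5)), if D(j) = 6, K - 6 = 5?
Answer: 2496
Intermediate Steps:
K = 11 (K = 6 + 5 = 11)
V(u) = 11 - u
T = 16 (T = ((-2 + 0) + 6)**2 = (-2 + 6)**2 = 4**2 = 16)
(T*26)*D(V(5)) = (16*26)*6 = 416*6 = 2496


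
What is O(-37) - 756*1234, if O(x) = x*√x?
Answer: -932904 - 37*I*√37 ≈ -9.329e+5 - 225.06*I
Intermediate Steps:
O(x) = x^(3/2)
O(-37) - 756*1234 = (-37)^(3/2) - 756*1234 = -37*I*√37 - 932904 = -932904 - 37*I*√37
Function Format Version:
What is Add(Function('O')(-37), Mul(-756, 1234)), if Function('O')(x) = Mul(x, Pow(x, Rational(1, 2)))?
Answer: Add(-932904, Mul(-37, I, Pow(37, Rational(1, 2)))) ≈ Add(-9.3290e+5, Mul(-225.06, I))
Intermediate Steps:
Function('O')(x) = Pow(x, Rational(3, 2))
Add(Function('O')(-37), Mul(-756, 1234)) = Add(Pow(-37, Rational(3, 2)), Mul(-756, 1234)) = Add(Mul(-37, I, Pow(37, Rational(1, 2))), -932904) = Add(-932904, Mul(-37, I, Pow(37, Rational(1, 2))))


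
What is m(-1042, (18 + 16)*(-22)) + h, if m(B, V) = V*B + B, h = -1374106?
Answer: -595732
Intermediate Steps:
m(B, V) = B + B*V (m(B, V) = B*V + B = B + B*V)
m(-1042, (18 + 16)*(-22)) + h = -1042*(1 + (18 + 16)*(-22)) - 1374106 = -1042*(1 + 34*(-22)) - 1374106 = -1042*(1 - 748) - 1374106 = -1042*(-747) - 1374106 = 778374 - 1374106 = -595732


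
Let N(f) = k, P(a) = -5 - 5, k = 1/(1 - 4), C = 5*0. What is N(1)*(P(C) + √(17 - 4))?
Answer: 10/3 - √13/3 ≈ 2.1315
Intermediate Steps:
C = 0
k = -⅓ (k = 1/(-3) = -⅓ ≈ -0.33333)
P(a) = -10
N(f) = -⅓
N(1)*(P(C) + √(17 - 4)) = -(-10 + √(17 - 4))/3 = -(-10 + √13)/3 = 10/3 - √13/3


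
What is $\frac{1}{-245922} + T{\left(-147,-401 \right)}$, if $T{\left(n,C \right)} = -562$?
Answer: $- \frac{138208165}{245922} \approx -562.0$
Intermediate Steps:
$\frac{1}{-245922} + T{\left(-147,-401 \right)} = \frac{1}{-245922} - 562 = - \frac{1}{245922} - 562 = - \frac{138208165}{245922}$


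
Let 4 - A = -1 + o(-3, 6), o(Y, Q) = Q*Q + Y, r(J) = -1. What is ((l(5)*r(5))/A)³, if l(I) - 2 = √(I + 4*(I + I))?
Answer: 139/10976 + 171*√5/21952 ≈ 0.030082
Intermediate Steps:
l(I) = 2 + 3*√I (l(I) = 2 + √(I + 4*(I + I)) = 2 + √(I + 4*(2*I)) = 2 + √(I + 8*I) = 2 + √(9*I) = 2 + 3*√I)
o(Y, Q) = Y + Q² (o(Y, Q) = Q² + Y = Y + Q²)
A = -28 (A = 4 - (-1 + (-3 + 6²)) = 4 - (-1 + (-3 + 36)) = 4 - (-1 + 33) = 4 - 1*32 = 4 - 32 = -28)
((l(5)*r(5))/A)³ = (((2 + 3*√5)*(-1))/(-28))³ = ((-2 - 3*√5)*(-1/28))³ = (1/14 + 3*√5/28)³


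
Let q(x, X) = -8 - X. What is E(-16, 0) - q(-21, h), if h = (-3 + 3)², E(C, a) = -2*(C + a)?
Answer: 40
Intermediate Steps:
E(C, a) = -2*C - 2*a
h = 0 (h = 0² = 0)
E(-16, 0) - q(-21, h) = (-2*(-16) - 2*0) - (-8 - 1*0) = (32 + 0) - (-8 + 0) = 32 - 1*(-8) = 32 + 8 = 40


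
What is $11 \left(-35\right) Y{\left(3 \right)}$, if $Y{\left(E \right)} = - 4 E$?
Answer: $4620$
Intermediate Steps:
$11 \left(-35\right) Y{\left(3 \right)} = 11 \left(-35\right) \left(\left(-4\right) 3\right) = \left(-385\right) \left(-12\right) = 4620$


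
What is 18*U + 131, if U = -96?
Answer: -1597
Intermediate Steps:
18*U + 131 = 18*(-96) + 131 = -1728 + 131 = -1597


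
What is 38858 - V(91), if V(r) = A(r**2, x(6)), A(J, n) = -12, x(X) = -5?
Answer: 38870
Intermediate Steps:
V(r) = -12
38858 - V(91) = 38858 - 1*(-12) = 38858 + 12 = 38870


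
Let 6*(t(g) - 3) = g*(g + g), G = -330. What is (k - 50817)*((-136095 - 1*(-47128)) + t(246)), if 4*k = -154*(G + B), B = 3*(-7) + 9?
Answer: 2590018800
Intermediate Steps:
t(g) = 3 + g²/3 (t(g) = 3 + (g*(g + g))/6 = 3 + (g*(2*g))/6 = 3 + (2*g²)/6 = 3 + g²/3)
B = -12 (B = -21 + 9 = -12)
k = 13167 (k = (-154*(-330 - 12))/4 = (-154*(-342))/4 = (¼)*52668 = 13167)
(k - 50817)*((-136095 - 1*(-47128)) + t(246)) = (13167 - 50817)*((-136095 - 1*(-47128)) + (3 + (⅓)*246²)) = -37650*((-136095 + 47128) + (3 + (⅓)*60516)) = -37650*(-88967 + (3 + 20172)) = -37650*(-88967 + 20175) = -37650*(-68792) = 2590018800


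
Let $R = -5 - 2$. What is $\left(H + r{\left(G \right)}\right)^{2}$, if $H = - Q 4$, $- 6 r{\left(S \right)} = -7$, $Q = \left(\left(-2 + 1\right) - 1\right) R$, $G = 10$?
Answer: $\frac{108241}{36} \approx 3006.7$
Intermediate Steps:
$R = -7$
$Q = 14$ ($Q = \left(\left(-2 + 1\right) - 1\right) \left(-7\right) = \left(-1 - 1\right) \left(-7\right) = \left(-2\right) \left(-7\right) = 14$)
$r{\left(S \right)} = \frac{7}{6}$ ($r{\left(S \right)} = \left(- \frac{1}{6}\right) \left(-7\right) = \frac{7}{6}$)
$H = -56$ ($H = \left(-1\right) 14 \cdot 4 = \left(-14\right) 4 = -56$)
$\left(H + r{\left(G \right)}\right)^{2} = \left(-56 + \frac{7}{6}\right)^{2} = \left(- \frac{329}{6}\right)^{2} = \frac{108241}{36}$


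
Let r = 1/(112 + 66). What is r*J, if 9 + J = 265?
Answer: 128/89 ≈ 1.4382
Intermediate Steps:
J = 256 (J = -9 + 265 = 256)
r = 1/178 ≈ 0.0056180
r*J = (1/178)*256 = 128/89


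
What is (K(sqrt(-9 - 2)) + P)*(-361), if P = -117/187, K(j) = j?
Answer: 42237/187 - 361*I*sqrt(11) ≈ 225.87 - 1197.3*I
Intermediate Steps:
P = -117/187 (P = -117*1/187 = -117/187 ≈ -0.62567)
(K(sqrt(-9 - 2)) + P)*(-361) = (sqrt(-9 - 2) - 117/187)*(-361) = (sqrt(-11) - 117/187)*(-361) = (I*sqrt(11) - 117/187)*(-361) = (-117/187 + I*sqrt(11))*(-361) = 42237/187 - 361*I*sqrt(11)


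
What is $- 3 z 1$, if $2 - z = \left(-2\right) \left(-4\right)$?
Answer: $18$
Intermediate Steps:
$z = -6$ ($z = 2 - \left(-2\right) \left(-4\right) = 2 - 8 = -6$)
$- 3 z 1 = \left(-3\right) \left(-6\right) 1 = 18 \cdot 1 = 18$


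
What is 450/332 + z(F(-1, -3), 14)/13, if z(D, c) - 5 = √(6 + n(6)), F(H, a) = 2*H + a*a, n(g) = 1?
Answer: 3755/2158 + √7/13 ≈ 1.9436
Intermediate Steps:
F(H, a) = a² + 2*H (F(H, a) = 2*H + a² = a² + 2*H)
z(D, c) = 5 + √7 (z(D, c) = 5 + √(6 + 1) = 5 + √7)
450/332 + z(F(-1, -3), 14)/13 = 450/332 + (5 + √7)/13 = 450*(1/332) + (5 + √7)*(1/13) = 225/166 + (5/13 + √7/13) = 3755/2158 + √7/13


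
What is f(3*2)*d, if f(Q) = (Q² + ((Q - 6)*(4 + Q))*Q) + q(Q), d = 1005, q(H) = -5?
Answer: 31155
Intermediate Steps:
f(Q) = -5 + Q² + Q*(-6 + Q)*(4 + Q) (f(Q) = (Q² + ((Q - 6)*(4 + Q))*Q) - 5 = (Q² + ((-6 + Q)*(4 + Q))*Q) - 5 = (Q² + Q*(-6 + Q)*(4 + Q)) - 5 = -5 + Q² + Q*(-6 + Q)*(4 + Q))
f(3*2)*d = (-5 + (3*2)³ - (3*2)² - 72*2)*1005 = (-5 + 6³ - 1*6² - 24*6)*1005 = (-5 + 216 - 1*36 - 144)*1005 = (-5 + 216 - 36 - 144)*1005 = 31*1005 = 31155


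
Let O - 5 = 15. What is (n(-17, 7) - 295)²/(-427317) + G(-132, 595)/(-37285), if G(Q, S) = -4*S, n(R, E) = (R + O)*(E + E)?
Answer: -1082657/12594873 ≈ -0.085960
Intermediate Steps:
O = 20 (O = 5 + 15 = 20)
n(R, E) = 2*E*(20 + R) (n(R, E) = (R + 20)*(E + E) = (20 + R)*(2*E) = 2*E*(20 + R))
(n(-17, 7) - 295)²/(-427317) + G(-132, 595)/(-37285) = (2*7*(20 - 17) - 295)²/(-427317) - 4*595/(-37285) = (2*7*3 - 295)²*(-1/427317) - 2380*(-1/37285) = (42 - 295)²*(-1/427317) + 476/7457 = (-253)²*(-1/427317) + 476/7457 = 64009*(-1/427317) + 476/7457 = -253/1689 + 476/7457 = -1082657/12594873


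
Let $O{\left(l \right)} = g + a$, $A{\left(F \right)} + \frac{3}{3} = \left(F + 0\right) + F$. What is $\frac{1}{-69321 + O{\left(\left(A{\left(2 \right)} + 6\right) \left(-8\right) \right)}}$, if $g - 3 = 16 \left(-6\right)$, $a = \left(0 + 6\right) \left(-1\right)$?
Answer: $- \frac{1}{69420} \approx -1.4405 \cdot 10^{-5}$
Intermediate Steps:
$A{\left(F \right)} = -1 + 2 F$ ($A{\left(F \right)} = -1 + \left(\left(F + 0\right) + F\right) = -1 + \left(F + F\right) = -1 + 2 F$)
$a = -6$ ($a = 6 \left(-1\right) = -6$)
$g = -93$ ($g = 3 + 16 \left(-6\right) = 3 - 96 = -93$)
$O{\left(l \right)} = -99$ ($O{\left(l \right)} = -93 - 6 = -99$)
$\frac{1}{-69321 + O{\left(\left(A{\left(2 \right)} + 6\right) \left(-8\right) \right)}} = \frac{1}{-69321 - 99} = \frac{1}{-69420} = - \frac{1}{69420}$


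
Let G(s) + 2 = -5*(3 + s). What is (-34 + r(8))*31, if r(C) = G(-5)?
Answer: -806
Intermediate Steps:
G(s) = -17 - 5*s (G(s) = -2 - 5*(3 + s) = -2 + (-15 - 5*s) = -17 - 5*s)
r(C) = 8 (r(C) = -17 - 5*(-5) = -17 + 25 = 8)
(-34 + r(8))*31 = (-34 + 8)*31 = -26*31 = -806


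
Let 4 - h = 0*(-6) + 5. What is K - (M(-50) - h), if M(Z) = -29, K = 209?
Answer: 237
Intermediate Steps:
h = -1 (h = 4 - (0*(-6) + 5) = 4 - (0 + 5) = 4 - 1*5 = 4 - 5 = -1)
K - (M(-50) - h) = 209 - (-29 - 1*(-1)) = 209 - (-29 + 1) = 209 - 1*(-28) = 209 + 28 = 237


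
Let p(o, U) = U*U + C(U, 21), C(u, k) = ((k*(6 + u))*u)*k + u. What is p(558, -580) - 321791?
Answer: 146831749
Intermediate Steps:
C(u, k) = u + u*k²*(6 + u) (C(u, k) = (k*u*(6 + u))*k + u = u*k²*(6 + u) + u = u + u*k²*(6 + u))
p(o, U) = U² + U*(2647 + 441*U) (p(o, U) = U*U + U*(1 + 6*21² + U*21²) = U² + U*(1 + 6*441 + U*441) = U² + U*(1 + 2646 + 441*U) = U² + U*(2647 + 441*U))
p(558, -580) - 321791 = -580*(2647 + 442*(-580)) - 321791 = -580*(2647 - 256360) - 321791 = -580*(-253713) - 321791 = 147153540 - 321791 = 146831749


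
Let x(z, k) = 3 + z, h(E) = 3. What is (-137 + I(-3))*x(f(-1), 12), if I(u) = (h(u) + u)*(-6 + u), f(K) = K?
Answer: -274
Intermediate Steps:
I(u) = (-6 + u)*(3 + u) (I(u) = (3 + u)*(-6 + u) = (-6 + u)*(3 + u))
(-137 + I(-3))*x(f(-1), 12) = (-137 + (-18 + (-3)² - 3*(-3)))*(3 - 1) = (-137 + (-18 + 9 + 9))*2 = (-137 + 0)*2 = -137*2 = -274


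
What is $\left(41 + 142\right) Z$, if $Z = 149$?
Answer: $27267$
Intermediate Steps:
$\left(41 + 142\right) Z = \left(41 + 142\right) 149 = 183 \cdot 149 = 27267$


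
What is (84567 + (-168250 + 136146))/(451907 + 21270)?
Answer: 52463/473177 ≈ 0.11087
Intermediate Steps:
(84567 + (-168250 + 136146))/(451907 + 21270) = (84567 - 32104)/473177 = 52463*(1/473177) = 52463/473177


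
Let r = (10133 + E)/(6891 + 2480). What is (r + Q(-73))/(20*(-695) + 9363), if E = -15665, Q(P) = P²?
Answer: -49932527/42516227 ≈ -1.1744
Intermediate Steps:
r = -5532/9371 (r = (10133 - 15665)/(6891 + 2480) = -5532/9371 ≈ -0.59033)
(r + Q(-73))/(20*(-695) + 9363) = (-5532/9371 + (-73)²)/(20*(-695) + 9363) = (-5532/9371 + 5329)/(-13900 + 9363) = (49932527/9371)/(-4537) = (49932527/9371)*(-1/4537) = -49932527/42516227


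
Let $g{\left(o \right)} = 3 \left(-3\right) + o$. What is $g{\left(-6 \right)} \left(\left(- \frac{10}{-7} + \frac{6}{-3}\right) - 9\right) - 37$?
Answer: $\frac{746}{7} \approx 106.57$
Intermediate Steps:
$g{\left(o \right)} = -9 + o$
$g{\left(-6 \right)} \left(\left(- \frac{10}{-7} + \frac{6}{-3}\right) - 9\right) - 37 = \left(-9 - 6\right) \left(\left(- \frac{10}{-7} + \frac{6}{-3}\right) - 9\right) - 37 = - 15 \left(\left(\left(-10\right) \left(- \frac{1}{7}\right) + 6 \left(- \frac{1}{3}\right)\right) - 9\right) - 37 = - 15 \left(\left(\frac{10}{7} - 2\right) - 9\right) - 37 = - 15 \left(- \frac{4}{7} - 9\right) - 37 = \left(-15\right) \left(- \frac{67}{7}\right) - 37 = \frac{1005}{7} - 37 = \frac{746}{7}$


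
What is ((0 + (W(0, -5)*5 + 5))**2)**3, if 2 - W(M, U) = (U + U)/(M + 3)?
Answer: 735091890625/729 ≈ 1.0084e+9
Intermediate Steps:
W(M, U) = 2 - 2*U/(3 + M) (W(M, U) = 2 - (U + U)/(M + 3) = 2 - 2*U/(3 + M))
((0 + (W(0, -5)*5 + 5))**2)**3 = ((0 + ((2*(3 + 0 - 1*(-5))/(3 + 0))*5 + 5))**2)**3 = ((0 + ((2*(3 + 0 + 5)/3)*5 + 5))**2)**3 = ((0 + ((2*(1/3)*8)*5 + 5))**2)**3 = ((0 + ((16/3)*5 + 5))**2)**3 = ((0 + (80/3 + 5))**2)**3 = ((0 + 95/3)**2)**3 = ((95/3)**2)**3 = (9025/9)**3 = 735091890625/729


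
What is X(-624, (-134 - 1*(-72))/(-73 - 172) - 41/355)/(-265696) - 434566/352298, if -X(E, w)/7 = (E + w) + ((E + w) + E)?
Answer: -3926243839577/3060610012880 ≈ -1.2828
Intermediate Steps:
X(E, w) = -21*E - 14*w (X(E, w) = -7*((E + w) + ((E + w) + E)) = -7*((E + w) + (w + 2*E)) = -7*(2*w + 3*E) = -21*E - 14*w)
X(-624, (-134 - 1*(-72))/(-73 - 172) - 41/355)/(-265696) - 434566/352298 = (-21*(-624) - 14*((-134 - 1*(-72))/(-73 - 172) - 41/355))/(-265696) - 434566/352298 = (13104 - 14*((-134 + 72)/(-245) - 41*1/355))*(-1/265696) - 434566*1/352298 = (13104 - 14*(-62*(-1/245) - 41/355))*(-1/265696) - 217283/176149 = (13104 - 14*(62/245 - 41/355))*(-1/265696) - 217283/176149 = (13104 - 14*2393/17395)*(-1/265696) - 217283/176149 = (13104 - 4786/2485)*(-1/265696) - 217283/176149 = (32558654/2485)*(-1/265696) - 217283/176149 = -16279327/330127280 - 217283/176149 = -3926243839577/3060610012880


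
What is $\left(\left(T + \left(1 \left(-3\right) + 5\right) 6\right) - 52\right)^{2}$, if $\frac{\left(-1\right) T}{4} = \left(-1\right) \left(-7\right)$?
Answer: $4624$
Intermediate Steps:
$T = -28$ ($T = - 4 \left(\left(-1\right) \left(-7\right)\right) = \left(-4\right) 7 = -28$)
$\left(\left(T + \left(1 \left(-3\right) + 5\right) 6\right) - 52\right)^{2} = \left(\left(-28 + \left(1 \left(-3\right) + 5\right) 6\right) - 52\right)^{2} = \left(\left(-28 + \left(-3 + 5\right) 6\right) - 52\right)^{2} = \left(\left(-28 + 2 \cdot 6\right) - 52\right)^{2} = \left(\left(-28 + 12\right) - 52\right)^{2} = \left(-16 - 52\right)^{2} = \left(-68\right)^{2} = 4624$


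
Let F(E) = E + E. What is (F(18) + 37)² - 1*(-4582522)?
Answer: 4587851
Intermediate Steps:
F(E) = 2*E
(F(18) + 37)² - 1*(-4582522) = (2*18 + 37)² - 1*(-4582522) = (36 + 37)² + 4582522 = 73² + 4582522 = 5329 + 4582522 = 4587851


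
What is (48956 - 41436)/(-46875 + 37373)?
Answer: -3760/4751 ≈ -0.79141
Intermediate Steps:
(48956 - 41436)/(-46875 + 37373) = 7520/(-9502) = 7520*(-1/9502) = -3760/4751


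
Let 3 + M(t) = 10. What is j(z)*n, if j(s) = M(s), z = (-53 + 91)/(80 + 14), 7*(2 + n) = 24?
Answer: 10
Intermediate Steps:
n = 10/7 (n = -2 + (⅐)*24 = -2 + 24/7 = 10/7 ≈ 1.4286)
M(t) = 7 (M(t) = -3 + 10 = 7)
z = 19/47 (z = 38/94 = 38*(1/94) = 19/47 ≈ 0.40426)
j(s) = 7
j(z)*n = 7*(10/7) = 10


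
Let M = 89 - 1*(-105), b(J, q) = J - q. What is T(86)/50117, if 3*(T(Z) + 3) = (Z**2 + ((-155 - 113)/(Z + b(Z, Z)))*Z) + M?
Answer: 7313/150351 ≈ 0.048640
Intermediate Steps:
M = 194 (M = 89 + 105 = 194)
T(Z) = -83/3 + Z**2/3 (T(Z) = -3 + ((Z**2 + ((-155 - 113)/(Z + (Z - Z)))*Z) + 194)/3 = -3 + ((Z**2 + (-268/(Z + 0))*Z) + 194)/3 = -3 + ((Z**2 + (-268/Z)*Z) + 194)/3 = -3 + ((Z**2 - 268) + 194)/3 = -3 + ((-268 + Z**2) + 194)/3 = -3 + (-74 + Z**2)/3 = -3 + (-74/3 + Z**2/3) = -83/3 + Z**2/3)
T(86)/50117 = (-83/3 + (1/3)*86**2)/50117 = (-83/3 + (1/3)*7396)*(1/50117) = (-83/3 + 7396/3)*(1/50117) = (7313/3)*(1/50117) = 7313/150351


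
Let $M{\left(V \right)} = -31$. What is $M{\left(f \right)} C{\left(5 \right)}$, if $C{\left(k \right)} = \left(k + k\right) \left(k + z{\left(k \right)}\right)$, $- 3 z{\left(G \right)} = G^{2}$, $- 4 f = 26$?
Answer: $\frac{3100}{3} \approx 1033.3$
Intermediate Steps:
$f = - \frac{13}{2}$ ($f = \left(- \frac{1}{4}\right) 26 = - \frac{13}{2} \approx -6.5$)
$z{\left(G \right)} = - \frac{G^{2}}{3}$
$C{\left(k \right)} = 2 k \left(k - \frac{k^{2}}{3}\right)$ ($C{\left(k \right)} = \left(k + k\right) \left(k - \frac{k^{2}}{3}\right) = 2 k \left(k - \frac{k^{2}}{3}\right)$)
$M{\left(f \right)} C{\left(5 \right)} = - 31 \frac{2 \cdot 5^{2} \left(3 - 5\right)}{3} = - 31 \cdot \frac{2}{3} \cdot 25 \left(3 - 5\right) = - 31 \cdot \frac{2}{3} \cdot 25 \left(-2\right) = \left(-31\right) \left(- \frac{100}{3}\right) = \frac{3100}{3}$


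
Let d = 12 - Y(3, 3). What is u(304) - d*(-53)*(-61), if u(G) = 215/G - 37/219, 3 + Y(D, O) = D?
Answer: -2582846659/66576 ≈ -38795.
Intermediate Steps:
Y(D, O) = -3 + D
d = 12 (d = 12 - (-3 + 3) = 12 - 1*0 = 12 + 0 = 12)
u(G) = -37/219 + 215/G (u(G) = 215/G - 37*1/219 = 215/G - 37/219 = -37/219 + 215/G)
u(304) - d*(-53)*(-61) = (-37/219 + 215/304) - 12*(-53)*(-61) = (-37/219 + 215*(1/304)) - (-636)*(-61) = (-37/219 + 215/304) - 1*38796 = 35837/66576 - 38796 = -2582846659/66576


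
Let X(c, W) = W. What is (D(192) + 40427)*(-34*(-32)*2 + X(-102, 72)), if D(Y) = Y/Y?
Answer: 90882144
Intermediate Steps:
D(Y) = 1
(D(192) + 40427)*(-34*(-32)*2 + X(-102, 72)) = (1 + 40427)*(-34*(-32)*2 + 72) = 40428*(1088*2 + 72) = 40428*(2176 + 72) = 40428*2248 = 90882144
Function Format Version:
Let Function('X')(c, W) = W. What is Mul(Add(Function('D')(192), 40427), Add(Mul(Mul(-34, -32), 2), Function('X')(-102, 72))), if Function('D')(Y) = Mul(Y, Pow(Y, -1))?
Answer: 90882144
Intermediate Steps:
Function('D')(Y) = 1
Mul(Add(Function('D')(192), 40427), Add(Mul(Mul(-34, -32), 2), Function('X')(-102, 72))) = Mul(Add(1, 40427), Add(Mul(Mul(-34, -32), 2), 72)) = Mul(40428, Add(Mul(1088, 2), 72)) = Mul(40428, Add(2176, 72)) = Mul(40428, 2248) = 90882144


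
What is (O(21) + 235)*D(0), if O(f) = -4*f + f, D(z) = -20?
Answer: -3440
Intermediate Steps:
O(f) = -3*f
(O(21) + 235)*D(0) = (-3*21 + 235)*(-20) = (-63 + 235)*(-20) = 172*(-20) = -3440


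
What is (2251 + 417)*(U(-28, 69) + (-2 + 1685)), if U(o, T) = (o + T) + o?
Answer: 4524928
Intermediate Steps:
U(o, T) = T + 2*o (U(o, T) = (T + o) + o = T + 2*o)
(2251 + 417)*(U(-28, 69) + (-2 + 1685)) = (2251 + 417)*((69 + 2*(-28)) + (-2 + 1685)) = 2668*((69 - 56) + 1683) = 2668*(13 + 1683) = 2668*1696 = 4524928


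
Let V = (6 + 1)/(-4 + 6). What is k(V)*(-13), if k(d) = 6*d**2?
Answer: -1911/2 ≈ -955.50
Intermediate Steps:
V = 7/2 ≈ 3.5000
k(V)*(-13) = (6*(7/2)**2)*(-13) = (6*(49/4))*(-13) = (147/2)*(-13) = -1911/2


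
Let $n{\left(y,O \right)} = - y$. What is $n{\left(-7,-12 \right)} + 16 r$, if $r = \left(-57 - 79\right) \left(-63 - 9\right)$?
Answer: $156679$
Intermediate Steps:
$r = 9792$ ($r = \left(-136\right) \left(-72\right) = 9792$)
$n{\left(-7,-12 \right)} + 16 r = \left(-1\right) \left(-7\right) + 16 \cdot 9792 = 7 + 156672 = 156679$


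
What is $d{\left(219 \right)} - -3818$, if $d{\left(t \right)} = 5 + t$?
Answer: $4042$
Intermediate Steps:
$d{\left(219 \right)} - -3818 = \left(5 + 219\right) - -3818 = 224 + 3818 = 4042$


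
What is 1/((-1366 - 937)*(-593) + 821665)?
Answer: 1/2187344 ≈ 4.5718e-7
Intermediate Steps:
1/((-1366 - 937)*(-593) + 821665) = 1/(-2303*(-593) + 821665) = 1/(1365679 + 821665) = 1/2187344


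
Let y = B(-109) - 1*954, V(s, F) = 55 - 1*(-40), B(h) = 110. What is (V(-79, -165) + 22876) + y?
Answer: 22127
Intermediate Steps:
V(s, F) = 95 (V(s, F) = 55 + 40 = 95)
y = -844 (y = 110 - 1*954 = 110 - 954 = -844)
(V(-79, -165) + 22876) + y = (95 + 22876) - 844 = 22971 - 844 = 22127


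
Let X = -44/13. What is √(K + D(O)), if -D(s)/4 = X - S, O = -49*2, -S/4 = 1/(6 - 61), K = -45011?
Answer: I*√23003678555/715 ≈ 212.13*I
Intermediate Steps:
S = 4/55 (S = -4/(6 - 61) = -4/(-55) = -4*(-1/55) = 4/55 ≈ 0.072727)
X = -44/13 (X = -44*1/13 = -44/13 ≈ -3.3846)
O = -98
D(s) = 9888/715 (D(s) = -4*(-44/13 - 1*4/55) = -4*(-44/13 - 4/55) = -4*(-2472/715) = 9888/715)
√(K + D(O)) = √(-45011 + 9888/715) = √(-32172977/715) = I*√23003678555/715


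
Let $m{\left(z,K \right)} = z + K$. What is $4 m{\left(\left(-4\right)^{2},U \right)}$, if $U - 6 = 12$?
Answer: $136$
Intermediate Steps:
$U = 18$ ($U = 6 + 12 = 18$)
$m{\left(z,K \right)} = K + z$
$4 m{\left(\left(-4\right)^{2},U \right)} = 4 \left(18 + \left(-4\right)^{2}\right) = 4 \left(18 + 16\right) = 4 \cdot 34 = 136$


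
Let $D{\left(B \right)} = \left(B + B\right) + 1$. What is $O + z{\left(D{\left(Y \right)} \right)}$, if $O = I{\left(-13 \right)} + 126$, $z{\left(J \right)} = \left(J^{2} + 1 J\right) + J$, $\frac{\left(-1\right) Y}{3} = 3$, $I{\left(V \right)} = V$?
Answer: $368$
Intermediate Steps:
$Y = -9$ ($Y = \left(-3\right) 3 = -9$)
$D{\left(B \right)} = 1 + 2 B$ ($D{\left(B \right)} = 2 B + 1 = 1 + 2 B$)
$z{\left(J \right)} = J^{2} + 2 J$ ($z{\left(J \right)} = \left(J^{2} + J\right) + J = \left(J + J^{2}\right) + J = J^{2} + 2 J$)
$O = 113$ ($O = -13 + 126 = 113$)
$O + z{\left(D{\left(Y \right)} \right)} = 113 + \left(1 + 2 \left(-9\right)\right) \left(2 + \left(1 + 2 \left(-9\right)\right)\right) = 113 + \left(1 - 18\right) \left(2 + \left(1 - 18\right)\right) = 113 - 17 \left(2 - 17\right) = 113 - -255 = 113 + 255 = 368$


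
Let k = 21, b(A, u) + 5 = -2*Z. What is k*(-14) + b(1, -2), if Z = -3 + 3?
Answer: -299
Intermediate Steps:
Z = 0
b(A, u) = -5 (b(A, u) = -5 - 2*0 = -5 + 0 = -5)
k*(-14) + b(1, -2) = 21*(-14) - 5 = -294 - 5 = -299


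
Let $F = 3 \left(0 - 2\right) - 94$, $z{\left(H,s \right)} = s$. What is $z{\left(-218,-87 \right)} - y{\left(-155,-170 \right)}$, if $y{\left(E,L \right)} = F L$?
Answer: $-17087$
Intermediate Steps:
$F = -100$ ($F = 3 \left(-2\right) - 94 = -6 - 94 = -100$)
$y{\left(E,L \right)} = - 100 L$
$z{\left(-218,-87 \right)} - y{\left(-155,-170 \right)} = -87 - \left(-100\right) \left(-170\right) = -87 - 17000 = -17087$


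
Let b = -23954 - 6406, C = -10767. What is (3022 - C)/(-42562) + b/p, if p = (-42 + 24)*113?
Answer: 210689249/14428518 ≈ 14.602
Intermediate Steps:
b = -30360
p = -2034 (p = -18*113 = -2034)
(3022 - C)/(-42562) + b/p = (3022 - 1*(-10767))/(-42562) - 30360/(-2034) = (3022 + 10767)*(-1/42562) - 30360*(-1/2034) = 13789*(-1/42562) + 5060/339 = -13789/42562 + 5060/339 = 210689249/14428518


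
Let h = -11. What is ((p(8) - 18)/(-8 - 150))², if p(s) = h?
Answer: 841/24964 ≈ 0.033688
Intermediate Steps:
p(s) = -11
((p(8) - 18)/(-8 - 150))² = ((-11 - 18)/(-8 - 150))² = (-29/(-158))² = (-29*(-1/158))² = (29/158)² = 841/24964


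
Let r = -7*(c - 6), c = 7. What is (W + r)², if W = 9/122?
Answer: 714025/14884 ≈ 47.973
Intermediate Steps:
W = 9/122 (W = 9*(1/122) = 9/122 ≈ 0.073771)
r = -7 (r = -7*(7 - 6) = -7 ≈ -7.0000)
(W + r)² = (9/122 - 7)² = (-845/122)² = 714025/14884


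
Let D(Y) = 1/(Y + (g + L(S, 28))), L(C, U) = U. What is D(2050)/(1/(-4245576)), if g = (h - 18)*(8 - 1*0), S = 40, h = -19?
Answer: -707596/297 ≈ -2382.5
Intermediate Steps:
g = -296 (g = (-19 - 18)*(8 - 1*0) = -37*(8 + 0) = -37*8 = -296)
D(Y) = 1/(-268 + Y) (D(Y) = 1/(Y + (-296 + 28)) = 1/(Y - 268) = 1/(-268 + Y))
D(2050)/(1/(-4245576)) = 1/((-268 + 2050)*(1/(-4245576))) = 1/(1782*(-1/4245576)) = (1/1782)*(-4245576) = -707596/297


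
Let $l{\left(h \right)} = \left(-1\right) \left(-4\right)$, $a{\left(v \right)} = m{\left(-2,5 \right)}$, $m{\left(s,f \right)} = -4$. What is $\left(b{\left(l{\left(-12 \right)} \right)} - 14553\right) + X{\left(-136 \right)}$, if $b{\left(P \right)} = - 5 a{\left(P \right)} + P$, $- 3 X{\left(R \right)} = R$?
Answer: $- \frac{43451}{3} \approx -14484.0$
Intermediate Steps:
$X{\left(R \right)} = - \frac{R}{3}$
$a{\left(v \right)} = -4$
$l{\left(h \right)} = 4$
$b{\left(P \right)} = 20 + P$ ($b{\left(P \right)} = \left(-5\right) \left(-4\right) + P = 20 + P$)
$\left(b{\left(l{\left(-12 \right)} \right)} - 14553\right) + X{\left(-136 \right)} = \left(\left(20 + 4\right) - 14553\right) - - \frac{136}{3} = \left(24 - 14553\right) + \frac{136}{3} = -14529 + \frac{136}{3} = - \frac{43451}{3}$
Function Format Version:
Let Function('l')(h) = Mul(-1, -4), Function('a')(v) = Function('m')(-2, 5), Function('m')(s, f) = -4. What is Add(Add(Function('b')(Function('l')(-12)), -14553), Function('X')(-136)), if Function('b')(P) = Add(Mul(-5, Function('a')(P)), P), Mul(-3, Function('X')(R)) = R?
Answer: Rational(-43451, 3) ≈ -14484.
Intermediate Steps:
Function('X')(R) = Mul(Rational(-1, 3), R)
Function('a')(v) = -4
Function('l')(h) = 4
Function('b')(P) = Add(20, P) (Function('b')(P) = Add(Mul(-5, -4), P) = Add(20, P))
Add(Add(Function('b')(Function('l')(-12)), -14553), Function('X')(-136)) = Add(Add(Add(20, 4), -14553), Mul(Rational(-1, 3), -136)) = Add(Add(24, -14553), Rational(136, 3)) = Add(-14529, Rational(136, 3)) = Rational(-43451, 3)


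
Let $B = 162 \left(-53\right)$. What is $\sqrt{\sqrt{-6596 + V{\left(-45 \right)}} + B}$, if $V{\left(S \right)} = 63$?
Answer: $\sqrt{-8586 + i \sqrt{6533}} \approx 0.4361 + 92.662 i$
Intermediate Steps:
$B = -8586$
$\sqrt{\sqrt{-6596 + V{\left(-45 \right)}} + B} = \sqrt{\sqrt{-6596 + 63} - 8586} = \sqrt{\sqrt{-6533} - 8586} = \sqrt{i \sqrt{6533} - 8586} = \sqrt{-8586 + i \sqrt{6533}}$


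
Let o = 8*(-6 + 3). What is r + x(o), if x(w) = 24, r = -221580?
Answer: -221556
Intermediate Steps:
o = -24 (o = 8*(-3) = -24)
r + x(o) = -221580 + 24 = -221556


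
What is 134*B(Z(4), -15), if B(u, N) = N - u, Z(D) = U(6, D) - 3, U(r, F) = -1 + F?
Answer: -2010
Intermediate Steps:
Z(D) = -4 + D (Z(D) = (-1 + D) - 3 = -4 + D)
134*B(Z(4), -15) = 134*(-15 - (-4 + 4)) = 134*(-15 - 1*0) = 134*(-15 + 0) = 134*(-15) = -2010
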